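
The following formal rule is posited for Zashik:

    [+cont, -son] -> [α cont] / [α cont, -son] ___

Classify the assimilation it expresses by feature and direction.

The shared variable α links the value of [cont] on the target to that of the neighbouring obstruent. [cont] distinguishes stops from fricatives — a manner-of-articulation feature — so this is manner assimilation.
The conditioning segment sits to the left of the focus bar, meaning the trigger precedes the segment that changes — progressive assimilation.

progressive manner assimilation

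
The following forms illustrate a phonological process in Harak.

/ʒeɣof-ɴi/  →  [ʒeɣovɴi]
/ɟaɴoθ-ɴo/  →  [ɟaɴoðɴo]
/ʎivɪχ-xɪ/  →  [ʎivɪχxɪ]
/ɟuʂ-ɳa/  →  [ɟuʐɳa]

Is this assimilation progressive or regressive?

Underlying /f/ is realised as [v] next to /ɴ/; /ɴ/ itself does not change.
The change voiceless → voiced matches the voicing of the following /ɴ/, identifying this as voicing assimilation.
Checking the remaining alternations: /θ/ → [ð] before /ɴ/ (voiceless → voiced, matching voiced); /ʂ/ → [ʐ] before /ɳ/ (voiceless → voiced, matching voiced) — only voicing changes, and always toward the following segment.
No alternation appears in [ʎivɪχxɪ]: there the adjacent consonants already agree in voicing (/χ/ and /x/ are both voiceless), so this form is consistent with the same rule.
The trigger is the following segment, so the direction is regressive (anticipatory).

regressive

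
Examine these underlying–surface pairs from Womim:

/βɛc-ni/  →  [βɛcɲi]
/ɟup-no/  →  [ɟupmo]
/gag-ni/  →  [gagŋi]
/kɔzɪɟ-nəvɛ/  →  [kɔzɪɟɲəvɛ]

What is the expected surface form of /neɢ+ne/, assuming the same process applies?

The data show progressive place assimilation: /n/ → [ɲ] after /c/; /n/ → [m] after /p/; /n/ → [ŋ] after /g/; /n/ → [ɲ] after /ɟ/. In each pair only place changes, matching the preceding consonant, while manner and voice stay constant.
The rule targets /n/ (voiced alveolar nasal), which sits after the trigger /ɢ/ (uvular).
The voiced uvular nasal is [ɴ], so /n/ → [ɴ].

[neɢɴe]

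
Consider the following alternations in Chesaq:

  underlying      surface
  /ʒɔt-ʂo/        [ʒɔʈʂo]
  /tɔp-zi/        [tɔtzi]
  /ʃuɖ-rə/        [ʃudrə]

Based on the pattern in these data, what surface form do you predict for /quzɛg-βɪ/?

[quzɛbβɪ]

The data show regressive place assimilation: /t/ → [ʈ] before /ʂ/; /p/ → [t] before /z/; /ɖ/ → [d] before /r/. In each pair only place changes, matching the following consonant, while manner and voice stay constant.
/g/ is a voiced velar stop. The following trigger /β/ is bilabial, so /g/ must become bilabial as well.
A voiced bilabial stop is [b], so the surface segment is [b].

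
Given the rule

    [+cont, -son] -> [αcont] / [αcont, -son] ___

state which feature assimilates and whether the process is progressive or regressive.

progressive manner assimilation

The rule copies [cont] (continuancy) from the environment onto the target fricatives; since [±cont] encodes the stop/fricative manner contrast, the assimilating dimension is manner.
Since the environment is written before the underscore, the trigger precedes the target; the direction is progressive.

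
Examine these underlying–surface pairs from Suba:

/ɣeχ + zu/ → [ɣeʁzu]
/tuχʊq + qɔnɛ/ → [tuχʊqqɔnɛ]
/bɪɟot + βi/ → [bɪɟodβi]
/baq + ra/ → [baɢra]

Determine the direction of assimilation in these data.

Underlying /χ/ is realised as [ʁ] next to /z/; /z/ itself does not change.
/χ/ is voiceless while /z/ is voiced; the output [ʁ] is voiced, matching the trigger — so the feature that spreads is voicing.
The same holds elsewhere in the data: /t/ → [d] before /β/ (voiceless → voiced, matching voiced); /q/ → [ɢ] before /r/ (voiceless → voiced, matching voiced) — only voicing changes, and always toward the following segment.
No alternation appears in [tuχʊqqɔnɛ]: there the adjacent consonants already agree in voicing (/q/ and /q/ are both voiceless), so this form is consistent with the same rule.
Since the segment that changes precedes the conditioning segment, the assimilation is regressive.

regressive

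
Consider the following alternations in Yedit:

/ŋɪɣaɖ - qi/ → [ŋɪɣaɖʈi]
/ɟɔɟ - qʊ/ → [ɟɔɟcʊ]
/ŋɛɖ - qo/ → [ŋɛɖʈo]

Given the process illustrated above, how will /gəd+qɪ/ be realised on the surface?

The data show progressive place assimilation: /q/ → [ʈ] after /ɖ/; /q/ → [c] after /ɟ/. In each pair only place changes, matching the preceding consonant, while manner and voice stay constant.
/q/ is a voiceless uvular stop. The preceding trigger /d/ is alveolar, so /q/ must become alveolar as well.
Changing only its place to alveolar gives [t] — the voiceless alveolar stop.

[gədtɪ]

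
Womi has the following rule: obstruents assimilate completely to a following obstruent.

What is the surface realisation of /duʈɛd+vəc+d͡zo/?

[duʈɛvvəd͡zd͡zo]

/d/ is the segment targeted by the rule; it sits immediately before /v/, so it assimilates completely and surfaces as [v].
The same rule applies at the second boundary: /c/ → [d͡z] next to /d͡z/.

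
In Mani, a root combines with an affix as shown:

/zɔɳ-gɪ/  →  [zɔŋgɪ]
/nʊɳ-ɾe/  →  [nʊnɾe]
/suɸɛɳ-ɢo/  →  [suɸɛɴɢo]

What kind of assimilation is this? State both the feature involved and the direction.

Comparing underlying and surface forms, /ɳ/ → [ŋ] is the alternation; the neighbouring /g/ is constant.
/ɳ/ is retroflex while /g/ is velar; the output [ŋ] is velar, matching the trigger — so the feature that spreads is place.
Manner and voice are unchanged, so the assimilation is partial, not total.
The other alternating forms pattern the same way: /ɳ/ → [n] before /ɾ/ (retroflex → alveolar, matching alveolar); /ɳ/ → [ɴ] before /ɢ/ (retroflex → uvular, matching uvular) — only place changes, and always toward the following segment.
Since the segment that changes precedes the conditioning segment, the assimilation is regressive.

regressive place assimilation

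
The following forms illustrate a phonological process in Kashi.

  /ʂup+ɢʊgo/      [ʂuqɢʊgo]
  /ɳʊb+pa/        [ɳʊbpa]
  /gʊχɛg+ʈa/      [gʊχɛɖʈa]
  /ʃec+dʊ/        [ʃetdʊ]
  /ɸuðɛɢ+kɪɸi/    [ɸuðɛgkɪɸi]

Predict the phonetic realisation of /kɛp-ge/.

The data show regressive place assimilation: /p/ → [q] before /ɢ/; /g/ → [ɖ] before /ʈ/; /c/ → [t] before /d/; /ɢ/ → [g] before /k/. In each pair only place changes, matching the following consonant, while manner and voice stay constant.
No alternation appears in [ɳʊbpa]: there the adjacent consonants already agree in place (/b/ and /p/ are both bilabial), so this form is consistent with the same rule.
The rule targets /p/ (voiceless bilabial stop), which sits before the trigger /g/ (velar).
A voiceless velar stop is [k], so the surface segment is [k].

[kɛkge]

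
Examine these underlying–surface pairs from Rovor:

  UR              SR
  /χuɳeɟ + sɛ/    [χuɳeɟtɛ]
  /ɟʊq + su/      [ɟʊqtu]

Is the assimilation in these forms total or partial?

Comparing underlying and surface forms, /s/ → [t] is the alternation; the neighbouring /ɟ/ is constant.
The change fricative → stop matches the manner of the preceding /ɟ/, identifying this as manner assimilation.
Place and voice are unchanged, so the assimilation is partial, not total.
The other alternating form patterns the same way: /s/ → [t] after /q/ (fricative → stop, matching a stop) — only manner changes, and always toward the preceding segment.

partial assimilation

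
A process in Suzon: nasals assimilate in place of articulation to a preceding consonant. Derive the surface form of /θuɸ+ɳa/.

The rule targets /ɳ/ (voiced retroflex nasal), which sits after the trigger /ɸ/ (bilabial).
The voiced bilabial nasal is [m], so /ɳ/ → [m].

[θuɸma]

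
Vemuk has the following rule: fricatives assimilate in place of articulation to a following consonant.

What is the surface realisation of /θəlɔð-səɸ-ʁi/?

/ð/ is a voiced dental fricative. The following trigger /s/ is alveolar, so /ð/ must become alveolar as well.
The voiced alveolar fricative is [z], so /ð/ → [z].
The same rule applies at the second boundary: /ɸ/ → [χ] next to /ʁ/.

[θəlɔzsəχʁi]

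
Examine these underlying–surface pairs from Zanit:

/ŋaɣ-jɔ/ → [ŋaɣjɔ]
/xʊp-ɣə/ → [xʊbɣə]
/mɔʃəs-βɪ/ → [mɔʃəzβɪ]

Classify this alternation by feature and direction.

regressive voicing assimilation

Underlying /p/ is realised as [b] next to /ɣ/; /ɣ/ itself does not change.
/p/ is voiceless while /ɣ/ is voiced; the output [b] is voiced, matching the trigger — so the feature that spreads is voicing.
Place and manner are unchanged, so the assimilation is partial, not total.
The same holds elsewhere in the data: /s/ → [z] before /β/ (voiceless → voiced, matching voiced) — only voicing changes, and always toward the following segment.
No alternation appears in [ŋaɣjɔ]: there the adjacent consonants already agree in voicing (/ɣ/ and /j/ are both voiced), so this form is consistent with the same rule.
Since the segment that changes precedes the conditioning segment, the assimilation is regressive.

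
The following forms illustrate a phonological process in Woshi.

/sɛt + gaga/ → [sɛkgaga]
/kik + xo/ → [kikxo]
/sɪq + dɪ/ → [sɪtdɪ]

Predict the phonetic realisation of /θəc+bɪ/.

[θəpbɪ]

The data show regressive place assimilation: /t/ → [k] before /g/; /q/ → [t] before /d/. In each pair only place changes, matching the following consonant, while manner and voice stay constant.
No alternation appears in [kikxo]: there the adjacent consonants already agree in place (/k/ and /x/ are both velar), so this form is consistent with the same rule.
The rule targets /c/ (voiceless palatal stop), which sits before the trigger /b/ (bilabial).
The voiceless bilabial stop is [p], so /c/ → [p].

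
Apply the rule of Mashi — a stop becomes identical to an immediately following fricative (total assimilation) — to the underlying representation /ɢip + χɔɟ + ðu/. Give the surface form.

[ɢiχχɔððu]

/p/ is the segment targeted by the rule; it sits immediately before /χ/, so it assimilates completely and surfaces as [χ].
The same rule applies at the second boundary: /ɟ/ → [ð] next to /ð/.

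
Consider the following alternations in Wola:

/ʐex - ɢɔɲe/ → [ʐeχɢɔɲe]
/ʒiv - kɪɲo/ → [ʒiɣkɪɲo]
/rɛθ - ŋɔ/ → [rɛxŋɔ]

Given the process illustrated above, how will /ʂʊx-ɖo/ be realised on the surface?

[ʂʊʂɖo]

The data show regressive place assimilation: /x/ → [χ] before /ɢ/; /v/ → [ɣ] before /k/; /θ/ → [x] before /ŋ/. In each pair only place changes, matching the following consonant, while manner and voice stay constant.
/x/ is a voiceless velar fricative. The following trigger /ɖ/ is retroflex, so /x/ must become retroflex as well.
The voiceless retroflex fricative is [ʂ], so /x/ → [ʂ].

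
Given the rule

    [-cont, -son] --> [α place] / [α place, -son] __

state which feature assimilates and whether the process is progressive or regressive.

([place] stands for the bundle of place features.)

progressive place assimilation

The rule copies the place features (abbreviated [place]) from the environment onto the target, so the assimilating feature is place.
Since the environment is written before the underscore, the trigger precedes the target; the direction is progressive.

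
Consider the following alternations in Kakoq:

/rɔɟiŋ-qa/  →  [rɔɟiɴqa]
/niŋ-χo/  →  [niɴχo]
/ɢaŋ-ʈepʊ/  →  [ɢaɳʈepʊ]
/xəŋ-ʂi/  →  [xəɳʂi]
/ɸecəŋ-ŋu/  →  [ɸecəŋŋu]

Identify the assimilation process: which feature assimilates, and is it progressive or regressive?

The segment that alternates is /ŋ/, which surfaces as [ɴ] when adjacent to /q/.
/ŋ/ is velar while /q/ is uvular; the output [ɴ] is uvular, matching the trigger — so the feature that spreads is place.
Manner and voice are unchanged, so the assimilation is partial, not total.
The same holds elsewhere in the data: /ŋ/ → [ɴ] before /χ/ (velar → uvular, matching uvular); /ŋ/ → [ɳ] before /ʈ/ (velar → retroflex, matching retroflex); /ŋ/ → [ɳ] before /ʂ/ (velar → retroflex, matching retroflex) — only place changes, and always toward the following segment.
No alternation appears in [ɸecəŋŋu]: there the adjacent consonants already agree in place (/ŋ/ and /ŋ/ are both velar), so this form is consistent with the same rule.
Since the segment that changes precedes the conditioning segment, the assimilation is regressive.

regressive place assimilation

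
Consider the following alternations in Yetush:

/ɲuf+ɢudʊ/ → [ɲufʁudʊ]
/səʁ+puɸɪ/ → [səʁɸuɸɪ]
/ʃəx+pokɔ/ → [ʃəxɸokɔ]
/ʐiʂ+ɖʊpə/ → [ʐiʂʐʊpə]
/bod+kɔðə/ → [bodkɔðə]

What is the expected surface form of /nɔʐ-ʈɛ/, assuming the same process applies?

[nɔʐʂɛ]

The data show progressive manner assimilation: /ɢ/ → [ʁ] after /f/; /p/ → [ɸ] after /ʁ/; /p/ → [ɸ] after /x/; /ɖ/ → [ʐ] after /ʂ/. In each pair only manner changes, matching the preceding consonant, while place and voice stay constant.
No alternation appears in [bodkɔðə]: there the adjacent consonants already agree in manner (/k/ and /d/ are both stops), so this form is consistent with the same rule.
The rule targets /ʈ/ (voiceless retroflex stop), which sits after the trigger /ʐ/ (fricative).
The voiceless retroflex fricative is [ʂ], so /ʈ/ → [ʂ].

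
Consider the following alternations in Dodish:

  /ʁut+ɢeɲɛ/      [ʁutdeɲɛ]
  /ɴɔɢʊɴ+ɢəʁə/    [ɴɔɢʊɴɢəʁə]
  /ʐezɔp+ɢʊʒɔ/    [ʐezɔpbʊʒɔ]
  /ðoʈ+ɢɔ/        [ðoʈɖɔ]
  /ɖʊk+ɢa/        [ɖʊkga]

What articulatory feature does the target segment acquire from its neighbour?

place

Comparing underlying and surface forms, /ɢ/ → [d] is the alternation; the neighbouring /t/ is constant.
The change uvular → alveolar matches the place of the preceding /t/, identifying this as place assimilation.
Checking the remaining alternations: /ɢ/ → [b] after /p/ (uvular → bilabial, matching bilabial); /ɢ/ → [ɖ] after /ʈ/ (uvular → retroflex, matching retroflex); /ɢ/ → [g] after /k/ (uvular → velar, matching velar) — only place changes, and always toward the preceding segment.
No alternation appears in [ɴɔɢʊɴɢəʁə]: there the adjacent consonants already agree in place (/ɢ/ and /ɴ/ are both uvular), so this form is consistent with the same rule.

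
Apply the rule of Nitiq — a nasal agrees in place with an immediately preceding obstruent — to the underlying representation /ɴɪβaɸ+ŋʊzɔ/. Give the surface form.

/ŋ/ is a voiced velar nasal. The preceding trigger /ɸ/ is bilabial, so /ŋ/ must become bilabial as well.
The voiced bilabial nasal is [m], so /ŋ/ → [m].

[ɴɪβaɸmʊzɔ]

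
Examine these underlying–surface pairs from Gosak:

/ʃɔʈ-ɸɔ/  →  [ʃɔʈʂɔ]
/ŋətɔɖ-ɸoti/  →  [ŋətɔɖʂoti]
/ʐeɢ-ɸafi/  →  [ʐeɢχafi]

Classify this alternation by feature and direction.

progressive place assimilation

The segment that alternates is /ɸ/, which surfaces as [ʂ] when adjacent to /ʈ/.
/ɸ/ is bilabial while /ʈ/ is retroflex; the output [ʂ] is retroflex, matching the trigger — so the feature that spreads is place.
Manner and voice are unchanged, so the assimilation is partial, not total.
Checking the remaining alternations: /ɸ/ → [ʂ] after /ɖ/ (bilabial → retroflex, matching retroflex); /ɸ/ → [χ] after /ɢ/ (bilabial → uvular, matching uvular) — only place changes, and always toward the preceding segment.
The trigger is the preceding segment, so the direction is progressive (perseverative).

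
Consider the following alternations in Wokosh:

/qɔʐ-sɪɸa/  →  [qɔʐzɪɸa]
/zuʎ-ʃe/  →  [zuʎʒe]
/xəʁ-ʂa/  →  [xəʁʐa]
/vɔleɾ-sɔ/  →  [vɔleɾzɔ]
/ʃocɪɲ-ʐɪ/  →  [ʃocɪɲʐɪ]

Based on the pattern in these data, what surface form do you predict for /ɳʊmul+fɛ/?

The data show progressive voicing assimilation: /s/ → [z] after /ʐ/; /ʃ/ → [ʒ] after /ʎ/; /ʂ/ → [ʐ] after /ʁ/; /s/ → [z] after /ɾ/. In each pair only voicing changes, matching the preceding consonant, while place and manner stay constant.
No alternation appears in [ʃocɪɲʐɪ]: there the adjacent consonants already agree in voicing (/ʐ/ and /ɲ/ are both voiced), so this form is consistent with the same rule.
/f/ is a voiceless labiodental fricative. The preceding trigger /l/ is voiced, so /f/ must become voiced as well.
A voiced labiodental fricative is [v], so the surface segment is [v].

[ɳʊmulvɛ]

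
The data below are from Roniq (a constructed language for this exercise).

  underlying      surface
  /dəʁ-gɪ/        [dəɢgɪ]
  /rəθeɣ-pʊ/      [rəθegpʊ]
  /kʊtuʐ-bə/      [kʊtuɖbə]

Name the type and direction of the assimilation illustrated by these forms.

Comparing underlying and surface forms, /ʁ/ → [ɢ] is the alternation; the neighbouring /g/ is constant.
/ʁ/ is a fricative while /g/ is a stop; the output [ɢ] is a stop, matching the trigger — so the feature that spreads is manner.
Place and voice are unchanged, so the assimilation is partial, not total.
The same holds elsewhere in the data: /ɣ/ → [g] before /p/ (fricative → stop, matching a stop); /ʐ/ → [ɖ] before /b/ (fricative → stop, matching a stop) — only manner changes, and always toward the following segment.
The trigger is the following segment, so the direction is regressive (anticipatory).

regressive manner assimilation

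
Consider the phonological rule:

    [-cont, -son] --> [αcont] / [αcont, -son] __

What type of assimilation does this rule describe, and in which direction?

progressive manner assimilation

The shared variable α links the value of [cont] on the target to that of the neighbouring obstruent. [cont] distinguishes stops from fricatives — a manner-of-articulation feature — so this is manner assimilation.
Since the environment is written before the underscore, the trigger precedes the target; the direction is progressive.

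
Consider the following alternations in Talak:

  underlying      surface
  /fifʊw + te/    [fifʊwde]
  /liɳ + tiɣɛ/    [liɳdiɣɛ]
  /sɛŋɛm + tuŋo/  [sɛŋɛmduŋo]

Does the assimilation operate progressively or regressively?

progressive

The segment that alternates is /t/, which surfaces as [d] when adjacent to /w/.
The change voiceless → voiced matches the voicing of the preceding /w/, identifying this as voicing assimilation.
The other alternating forms pattern the same way: /t/ → [d] after /ɳ/ (voiceless → voiced, matching voiced); /t/ → [d] after /m/ (voiceless → voiced, matching voiced) — only voicing changes, and always toward the preceding segment.
Since the segment that changes follows the conditioning segment, the assimilation is progressive.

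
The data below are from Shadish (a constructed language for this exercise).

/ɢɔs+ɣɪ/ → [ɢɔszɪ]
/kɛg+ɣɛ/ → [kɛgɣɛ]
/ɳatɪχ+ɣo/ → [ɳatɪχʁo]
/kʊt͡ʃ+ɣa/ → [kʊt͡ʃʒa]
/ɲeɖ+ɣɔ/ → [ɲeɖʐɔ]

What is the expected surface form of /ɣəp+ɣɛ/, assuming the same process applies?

The data show progressive place assimilation: /ɣ/ → [z] after /s/; /ɣ/ → [ʁ] after /χ/; /ɣ/ → [ʒ] after /t͡ʃ/; /ɣ/ → [ʐ] after /ɖ/. In each pair only place changes, matching the preceding consonant, while manner and voice stay constant.
No alternation appears in [kɛgɣɛ]: there the adjacent consonants already agree in place (/ɣ/ and /g/ are both velar), so this form is consistent with the same rule.
/ɣ/ is a voiced velar fricative. The preceding trigger /p/ is bilabial, so /ɣ/ must become bilabial as well.
Changing only its place to bilabial gives [β] — the voiced bilabial fricative.

[ɣəpβɛ]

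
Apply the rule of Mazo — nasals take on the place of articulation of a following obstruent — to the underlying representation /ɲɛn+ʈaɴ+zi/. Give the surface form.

/n/ is a voiced alveolar nasal. The following trigger /ʈ/ is retroflex, so /n/ must become retroflex as well.
Changing only its place to retroflex gives [ɳ] — the voiced retroflex nasal.
The same rule applies at the second boundary: /ɴ/ → [n] next to /z/.

[ɲɛɳʈanzi]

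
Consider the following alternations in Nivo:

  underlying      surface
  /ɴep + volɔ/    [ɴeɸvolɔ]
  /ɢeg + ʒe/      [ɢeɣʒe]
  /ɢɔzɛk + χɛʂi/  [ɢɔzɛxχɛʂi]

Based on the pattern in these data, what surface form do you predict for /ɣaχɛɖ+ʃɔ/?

[ɣaχɛʐʃɔ]

The data show regressive manner assimilation: /p/ → [ɸ] before /v/; /g/ → [ɣ] before /ʒ/; /k/ → [x] before /χ/. In each pair only manner changes, matching the following consonant, while place and voice stay constant.
The rule targets /ɖ/ (voiced retroflex stop), which sits before the trigger /ʃ/ (fricative).
Changing only its manner to fricative gives [ʐ] — the voiced retroflex fricative.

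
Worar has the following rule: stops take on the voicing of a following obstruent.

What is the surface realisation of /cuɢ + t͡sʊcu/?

The rule targets /ɢ/ (voiced uvular stop), which sits before the trigger /t͡s/ (voiceless).
Changing only its voicing to voiceless gives [q] — the voiceless uvular stop.

[cuqt͡sʊcu]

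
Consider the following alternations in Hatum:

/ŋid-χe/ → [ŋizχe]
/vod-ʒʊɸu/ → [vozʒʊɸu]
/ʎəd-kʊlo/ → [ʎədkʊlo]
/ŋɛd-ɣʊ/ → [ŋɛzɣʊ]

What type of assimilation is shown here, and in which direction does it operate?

regressive manner assimilation

Underlying /d/ is realised as [z] next to /χ/; /χ/ itself does not change.
/d/ is a stop while /χ/ is a fricative; the output [z] is a fricative, matching the trigger — so the feature that spreads is manner.
Place and voice are unchanged, so the assimilation is partial, not total.
Checking the remaining alternations: /d/ → [z] before /ʒ/ (stop → fricative, matching a fricative); /d/ → [z] before /ɣ/ (stop → fricative, matching a fricative) — only manner changes, and always toward the following segment.
No alternation appears in [ʎədkʊlo]: there the adjacent consonants already agree in manner (/d/ and /k/ are both stops), so this form is consistent with the same rule.
The trigger is the following segment, so the direction is regressive (anticipatory).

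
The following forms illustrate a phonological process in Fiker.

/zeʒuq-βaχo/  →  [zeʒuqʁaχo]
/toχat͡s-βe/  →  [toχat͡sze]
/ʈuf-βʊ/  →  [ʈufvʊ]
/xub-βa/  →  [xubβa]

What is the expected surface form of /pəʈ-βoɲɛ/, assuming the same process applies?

[pəʈʐoɲɛ]

The data show progressive place assimilation: /β/ → [ʁ] after /q/; /β/ → [z] after /t͡s/; /β/ → [v] after /f/. In each pair only place changes, matching the preceding consonant, while manner and voice stay constant.
Nothing changes in [xubβa]: there the adjacent consonants already agree in place (/β/ and /b/ are both bilabial), so this form is consistent with the same rule.
The rule targets /β/ (voiced bilabial fricative), which sits after the trigger /ʈ/ (retroflex).
The voiced retroflex fricative is [ʐ], so /β/ → [ʐ].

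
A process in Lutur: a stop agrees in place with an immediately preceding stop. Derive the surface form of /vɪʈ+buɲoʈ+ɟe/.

The rule targets /b/ (voiced bilabial stop), which sits after the trigger /ʈ/ (retroflex).
The voiced retroflex stop is [ɖ], so /b/ → [ɖ].
At the second juncture, /ɟ/ likewise becomes [ɖ] adjacent to /ʈ/.

[vɪʈɖuɲoʈɖe]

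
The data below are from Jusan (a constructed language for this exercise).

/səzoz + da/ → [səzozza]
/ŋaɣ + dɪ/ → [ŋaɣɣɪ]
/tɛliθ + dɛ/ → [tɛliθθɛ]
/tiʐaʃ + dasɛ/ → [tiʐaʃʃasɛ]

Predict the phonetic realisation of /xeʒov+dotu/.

[xeʒovvotu]

The data show progressive total assimilation (/d/ → [z] after /z/; /d/ → [ɣ] after /ɣ/; /d/ → [θ] after /θ/; /d/ → [ʃ] after /ʃ/): in every case the target segment becomes identical to its preceding neighbour, copying more than a single feature.
/d/ is the segment targeted by the rule; it sits immediately after /v/, so it assimilates completely and surfaces as [v].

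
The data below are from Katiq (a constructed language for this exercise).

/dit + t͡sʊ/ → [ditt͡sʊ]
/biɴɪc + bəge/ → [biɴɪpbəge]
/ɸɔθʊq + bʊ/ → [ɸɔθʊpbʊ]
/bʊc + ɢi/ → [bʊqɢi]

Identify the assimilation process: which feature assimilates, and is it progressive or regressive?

Comparing underlying and surface forms, /c/ → [p] is the alternation; the neighbouring /b/ is constant.
/c/ is palatal while /b/ is bilabial; the output [p] is bilabial, matching the trigger — so the feature that spreads is place.
Manner and voice are unchanged, so the assimilation is partial, not total.
The other alternating forms pattern the same way: /q/ → [p] before /b/ (uvular → bilabial, matching bilabial); /c/ → [q] before /ɢ/ (palatal → uvular, matching uvular) — only place changes, and always toward the following segment.
Nothing changes in [ditt͡sʊ]: there the adjacent consonants already agree in place (/t/ and /t͡s/ are both alveolar), so this form is consistent with the same rule.
Since the segment that changes precedes the conditioning segment, the assimilation is regressive.

regressive place assimilation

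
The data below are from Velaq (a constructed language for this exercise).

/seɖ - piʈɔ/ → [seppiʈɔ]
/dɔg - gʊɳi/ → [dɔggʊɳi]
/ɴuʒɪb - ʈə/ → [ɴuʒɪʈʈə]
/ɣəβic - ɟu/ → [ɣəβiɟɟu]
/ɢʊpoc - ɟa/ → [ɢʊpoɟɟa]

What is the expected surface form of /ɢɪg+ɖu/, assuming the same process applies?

The data show regressive total assimilation (/ɖ/ → [p] before /p/; /b/ → [ʈ] before /ʈ/; /c/ → [ɟ] before /ɟ/): in every case the target segment becomes identical to its following neighbour, copying more than a single feature.
In [dɔggʊɳi] the two consonants at the boundary are already identical (/g/ + /g/), so the rule applies vacuously and nothing changes.
/g/ is the segment targeted by the rule; it sits immediately before /ɖ/, so it assimilates completely and surfaces as [ɖ].

[ɢɪɖɖu]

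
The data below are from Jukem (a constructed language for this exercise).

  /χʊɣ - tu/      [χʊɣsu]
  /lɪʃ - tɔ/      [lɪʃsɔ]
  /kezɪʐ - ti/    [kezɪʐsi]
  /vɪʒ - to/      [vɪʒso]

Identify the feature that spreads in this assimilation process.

The segment that alternates is /t/, which surfaces as [s] when adjacent to /ɣ/.
The change stop → fricative matches the manner of the preceding /ɣ/, identifying this as manner assimilation.
The other alternating forms pattern the same way: /t/ → [s] after /ʃ/ (stop → fricative, matching a fricative); /t/ → [s] after /ʐ/ (stop → fricative, matching a fricative); /t/ → [s] after /ʒ/ (stop → fricative, matching a fricative) — only manner changes, and always toward the preceding segment.

manner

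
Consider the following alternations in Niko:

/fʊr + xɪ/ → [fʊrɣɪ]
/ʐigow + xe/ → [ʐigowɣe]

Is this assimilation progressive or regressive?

progressive

Comparing underlying and surface forms, /x/ → [ɣ] is the alternation; the neighbouring /r/ is constant.
The change voiceless → voiced matches the voicing of the preceding /r/, identifying this as voicing assimilation.
Checking the remaining alternation: /x/ → [ɣ] after /w/ (voiceless → voiced, matching voiced) — only voicing changes, and always toward the preceding segment.
The trigger is the preceding segment, so the direction is progressive (perseverative).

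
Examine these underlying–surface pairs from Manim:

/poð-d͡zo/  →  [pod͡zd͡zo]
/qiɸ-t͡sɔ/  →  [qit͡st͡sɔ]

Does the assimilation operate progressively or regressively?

regressive

Underlying /ð/ is realised as [d͡z] next to /d͡z/; /d͡z/ itself does not change.
The output [d͡z] is identical to the trigger /d͡z/ — every feature (place, manner, voicing) has been copied — so this is total assimilation.
The other form behaves the same way: /ɸ/ → [t͡s] before /t͡s/ — in each case the output is a copy of the following consonant.
Since the segment that changes precedes the conditioning segment, the assimilation is regressive.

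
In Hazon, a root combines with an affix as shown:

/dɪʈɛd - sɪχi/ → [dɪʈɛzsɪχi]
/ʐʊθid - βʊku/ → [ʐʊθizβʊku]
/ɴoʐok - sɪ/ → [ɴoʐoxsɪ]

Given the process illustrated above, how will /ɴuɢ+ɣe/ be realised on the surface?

[ɴuʁɣe]

The data show regressive manner assimilation: /d/ → [z] before /s/; /d/ → [z] before /β/; /k/ → [x] before /s/. In each pair only manner changes, matching the following consonant, while place and voice stay constant.
The rule targets /ɢ/ (voiced uvular stop), which sits before the trigger /ɣ/ (fricative).
The voiced uvular fricative is [ʁ], so /ɢ/ → [ʁ].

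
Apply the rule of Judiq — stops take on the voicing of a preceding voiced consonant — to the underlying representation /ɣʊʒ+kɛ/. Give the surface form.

/k/ is a voiceless velar stop. The preceding trigger /ʒ/ is voiced, so /k/ must become voiced as well.
Changing only its voicing to voiced gives [g] — the voiced velar stop.

[ɣʊʒgɛ]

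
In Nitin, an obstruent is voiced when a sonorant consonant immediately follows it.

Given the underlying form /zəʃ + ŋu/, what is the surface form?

/ʃ/ is a voiceless postalveolar fricative. The following trigger /ŋ/ is voiced, so /ʃ/ must become voiced as well.
A voiced postalveolar fricative is [ʒ], so the surface segment is [ʒ].

[zəʒŋu]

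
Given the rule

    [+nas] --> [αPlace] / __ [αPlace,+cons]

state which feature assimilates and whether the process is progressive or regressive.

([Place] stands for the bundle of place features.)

The rule copies the place features (abbreviated [Place]) from the environment onto the target, so the assimilating feature is place.
The conditioning segment sits to the right of the focus bar, meaning the trigger follows the segment that changes — regressive assimilation.

regressive place assimilation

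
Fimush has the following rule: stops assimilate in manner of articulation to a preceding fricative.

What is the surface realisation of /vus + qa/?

The rule targets /q/ (voiceless uvular stop), which sits after the trigger /s/ (fricative).
The voiceless uvular fricative is [χ], so /q/ → [χ].

[vusχa]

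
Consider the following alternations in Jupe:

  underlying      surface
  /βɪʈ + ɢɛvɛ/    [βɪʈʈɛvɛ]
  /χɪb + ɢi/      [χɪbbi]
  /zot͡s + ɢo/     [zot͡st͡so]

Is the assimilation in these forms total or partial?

Underlying /ɢ/ is realised as [ʈ] next to /ʈ/; /ʈ/ itself does not change.
The output [ʈ] is identical to the trigger /ʈ/ — every feature (place, manner, voicing) has been copied — so this is total assimilation.
The remaining alternations confirm this: /ɢ/ → [b] after /b/; /ɢ/ → [t͡s] after /t͡s/ — in each case the output is a copy of the preceding consonant.

total assimilation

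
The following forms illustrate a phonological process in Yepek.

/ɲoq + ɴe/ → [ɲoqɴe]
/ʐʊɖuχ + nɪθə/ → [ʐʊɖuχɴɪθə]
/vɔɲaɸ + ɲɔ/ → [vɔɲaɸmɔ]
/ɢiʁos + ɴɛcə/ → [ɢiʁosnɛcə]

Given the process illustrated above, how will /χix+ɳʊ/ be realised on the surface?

The data show progressive place assimilation: /n/ → [ɴ] after /χ/; /ɲ/ → [m] after /ɸ/; /ɴ/ → [n] after /s/. In each pair only place changes, matching the preceding consonant, while manner and voice stay constant.
No alternation appears in [ɲoqɴe]: there the adjacent consonants already agree in place (/ɴ/ and /q/ are both uvular), so this form is consistent with the same rule.
The rule targets /ɳ/ (voiced retroflex nasal), which sits after the trigger /x/ (velar).
The voiced velar nasal is [ŋ], so /ɳ/ → [ŋ].

[χixŋʊ]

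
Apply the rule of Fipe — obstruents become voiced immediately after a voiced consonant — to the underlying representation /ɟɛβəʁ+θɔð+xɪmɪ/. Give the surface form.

[ɟɛβəʁðɔðɣɪmɪ]

/θ/ is a voiceless dental fricative. The preceding trigger /ʁ/ is voiced, so /θ/ must become voiced as well.
The voiced dental fricative is [ð], so /θ/ → [ð].
The same rule applies at the second boundary: /x/ → [ɣ] next to /ð/.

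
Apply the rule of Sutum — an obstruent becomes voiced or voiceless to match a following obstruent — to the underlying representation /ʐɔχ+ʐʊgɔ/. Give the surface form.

[ʐɔʁʐʊgɔ]

The rule targets /χ/ (voiceless uvular fricative), which sits before the trigger /ʐ/ (voiced).
A voiced uvular fricative is [ʁ], so the surface segment is [ʁ].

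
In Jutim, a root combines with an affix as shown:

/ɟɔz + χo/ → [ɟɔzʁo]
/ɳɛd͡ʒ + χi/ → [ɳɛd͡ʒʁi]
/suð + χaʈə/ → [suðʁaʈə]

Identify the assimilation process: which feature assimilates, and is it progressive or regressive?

progressive voicing assimilation

The segment that alternates is /χ/, which surfaces as [ʁ] when adjacent to /z/.
/χ/ is voiceless while /z/ is voiced; the output [ʁ] is voiced, matching the trigger — so the feature that spreads is voicing.
Place and manner are unchanged, so the assimilation is partial, not total.
The same holds elsewhere in the data: /χ/ → [ʁ] after /d͡ʒ/ (voiceless → voiced, matching voiced); /χ/ → [ʁ] after /ð/ (voiceless → voiced, matching voiced) — only voicing changes, and always toward the preceding segment.
Since the segment that changes follows the conditioning segment, the assimilation is progressive.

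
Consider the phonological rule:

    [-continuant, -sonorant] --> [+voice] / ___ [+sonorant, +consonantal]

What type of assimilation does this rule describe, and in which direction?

The target ([-continuant, -sonorant], stops) acquires [+voice] next to a sonorant consonant ([+sonorant, +consonantal]) — it takes on the voicing of its neighbour, so the feature that spreads is voicing.
Since the environment is written after the underscore, the trigger follows the target; the direction is regressive.

regressive voicing assimilation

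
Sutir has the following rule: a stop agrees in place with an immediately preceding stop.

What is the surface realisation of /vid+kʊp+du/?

/k/ is a voiceless velar stop. The preceding trigger /d/ is alveolar, so /k/ must become alveolar as well.
Changing only its place to alveolar gives [t] — the voiceless alveolar stop.
The same rule applies at the second boundary: /d/ → [b] next to /p/.

[vidtʊpbu]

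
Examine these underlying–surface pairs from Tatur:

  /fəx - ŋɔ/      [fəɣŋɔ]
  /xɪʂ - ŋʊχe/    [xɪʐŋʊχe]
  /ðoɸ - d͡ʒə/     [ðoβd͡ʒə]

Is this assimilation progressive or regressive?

regressive

The segment that alternates is /x/, which surfaces as [ɣ] when adjacent to /ŋ/.
The change voiceless → voiced matches the voicing of the following /ŋ/, identifying this as voicing assimilation.
The same holds elsewhere in the data: /ʂ/ → [ʐ] before /ŋ/ (voiceless → voiced, matching voiced); /ɸ/ → [β] before /d͡ʒ/ (voiceless → voiced, matching voiced) — only voicing changes, and always toward the following segment.
The trigger is the following segment, so the direction is regressive (anticipatory).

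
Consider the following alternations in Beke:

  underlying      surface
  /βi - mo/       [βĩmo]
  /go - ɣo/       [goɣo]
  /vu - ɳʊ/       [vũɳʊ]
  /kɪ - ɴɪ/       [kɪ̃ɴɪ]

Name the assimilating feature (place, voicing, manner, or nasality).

The vowel /i/ surfaces as nasalised [ĩ] next to the following nasal /m/ — it has acquired the [+nasal] feature of its neighbour.
The other forms show the same pattern: /u/ → [ũ] before /ɳ/; /ɪ/ → [ɪ̃] before /ɴ/ — each time a vowel is nasalised next to a following nasal.
No change occurs in [goɣo] because the vowel at the boundary is adjacent to an oral consonant, not a nasal (/o/ next to /ɣ/).

nasality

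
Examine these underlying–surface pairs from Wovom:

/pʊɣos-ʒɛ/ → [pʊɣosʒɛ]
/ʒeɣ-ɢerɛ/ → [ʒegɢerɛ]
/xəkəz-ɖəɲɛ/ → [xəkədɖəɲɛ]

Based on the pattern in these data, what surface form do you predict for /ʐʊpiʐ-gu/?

The data show regressive manner assimilation: /ɣ/ → [g] before /ɢ/; /z/ → [d] before /ɖ/. In each pair only manner changes, matching the following consonant, while place and voice stay constant.
No alternation appears in [pʊɣosʒɛ]: there the adjacent consonants already agree in manner (/s/ and /ʒ/ are both fricatives), so this form is consistent with the same rule.
/ʐ/ is a voiced retroflex fricative. The following trigger /g/ is a stop, so /ʐ/ must become a stop as well.
The voiced retroflex stop is [ɖ], so /ʐ/ → [ɖ].

[ʐʊpiɖgu]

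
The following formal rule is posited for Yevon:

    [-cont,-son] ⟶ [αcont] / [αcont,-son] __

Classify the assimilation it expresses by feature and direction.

The rule copies [cont] (continuancy) from the environment onto the target stops; since [±cont] encodes the stop/fricative manner contrast, the assimilating dimension is manner.
Since the environment is written before the underscore, the trigger precedes the target; the direction is progressive.

progressive manner assimilation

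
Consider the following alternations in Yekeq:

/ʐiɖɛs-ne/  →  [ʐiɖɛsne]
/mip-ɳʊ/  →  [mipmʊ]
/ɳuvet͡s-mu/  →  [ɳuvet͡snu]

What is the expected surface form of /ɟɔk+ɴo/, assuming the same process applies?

The data show progressive place assimilation: /ɳ/ → [m] after /p/; /m/ → [n] after /t͡s/. In each pair only place changes, matching the preceding consonant, while manner and voice stay constant.
No alternation appears in [ʐiɖɛsne]: there the adjacent consonants already agree in place (/n/ and /s/ are both alveolar), so this form is consistent with the same rule.
The rule targets /ɴ/ (voiced uvular nasal), which sits after the trigger /k/ (velar).
Changing only its place to velar gives [ŋ] — the voiced velar nasal.

[ɟɔkŋo]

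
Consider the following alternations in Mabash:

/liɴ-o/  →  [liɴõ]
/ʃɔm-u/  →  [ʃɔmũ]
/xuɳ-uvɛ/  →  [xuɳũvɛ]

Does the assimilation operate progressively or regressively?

progressive

The vowel /o/ surfaces as nasalised [õ] next to the preceding nasal /ɴ/ — it has acquired the [+nasal] feature of its neighbour.
The other forms show the same pattern: /u/ → [ũ] after /m/; /u/ → [ũ] after /ɳ/ — each time a vowel is nasalised next to a preceding nasal.
Because the conditioning nasal is to the left of the vowel that changes, the process is progressive (perseverative).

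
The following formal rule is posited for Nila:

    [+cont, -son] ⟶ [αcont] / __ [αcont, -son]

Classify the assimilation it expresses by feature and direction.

regressive manner assimilation

The shared variable α links the value of [cont] on the target to that of the neighbouring obstruent. [cont] distinguishes stops from fricatives — a manner-of-articulation feature — so this is manner assimilation.
The conditioning segment sits to the right of the focus bar, meaning the trigger follows the segment that changes — regressive assimilation.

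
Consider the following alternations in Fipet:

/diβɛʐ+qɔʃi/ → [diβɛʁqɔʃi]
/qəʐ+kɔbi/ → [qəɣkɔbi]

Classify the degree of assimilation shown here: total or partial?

partial assimilation

The segment that alternates is /ʐ/, which surfaces as [ʁ] when adjacent to /q/.
/ʐ/ is retroflex while /q/ is uvular; the output [ʁ] is uvular, matching the trigger — so the feature that spreads is place.
Manner and voice are unchanged, so the assimilation is partial, not total.
The other alternating form patterns the same way: /ʐ/ → [ɣ] before /k/ (retroflex → velar, matching velar) — only place changes, and always toward the following segment.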